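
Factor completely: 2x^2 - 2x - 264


Roots satisfy r1 + r2 = -b/a = 1 and r1*r2 = c/a = -132.
So r1 = -11, r2 = 12.
2x^2 - 2x - 264 = 2(x - r1)(x - r2) = 2(x + 11)(x - 12)


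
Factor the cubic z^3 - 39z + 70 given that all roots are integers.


Try integer roots (divisors of 70). z=5: p(5)=0.
Divide out (z - 5): quotient is z^2 + 5z - 14.
Factor the quadratic: (z + 7)(z - 2)
Result: (z - 5)(z + 7)(z - 2)


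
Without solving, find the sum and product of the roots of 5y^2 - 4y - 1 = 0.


For ay^2+by+c=0: sum = -b/a, product = c/a.
a=5, b=-4, c=-1
Sum = -(-4)/5 = 4/5
Product = (-1)/5 = -1/5


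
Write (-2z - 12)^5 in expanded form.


Expand (-2z - 12)^5 by repeated multiplication:
  (-2z - 12)^2 = 4z^2 + 48z + 144
  (-2z - 12)^3 = -8z^3 - 144z^2 - 864z - 1728
  (-2z - 12)^4 = 16z^4 + 384z^3 + 3456z^2 + 13824z + 20736
= -32z^5 - 960z^4 - 11520z^3 - 69120z^2 - 207360z - 248832


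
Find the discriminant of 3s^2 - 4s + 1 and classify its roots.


D = b^2 - 4ac = (-4)^2 - 4(3)(1) = 16 - 12 = 4
Since D > 0: two distinct rational roots


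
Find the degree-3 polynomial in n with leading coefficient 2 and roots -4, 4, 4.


p(n) = 2(n + 4)(n - 4)(n - 4)
Expand: 2n^3 - 8n^2 - 32n + 128


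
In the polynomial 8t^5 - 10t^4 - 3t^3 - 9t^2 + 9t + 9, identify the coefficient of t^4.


Read off the coefficient of t^4: -10


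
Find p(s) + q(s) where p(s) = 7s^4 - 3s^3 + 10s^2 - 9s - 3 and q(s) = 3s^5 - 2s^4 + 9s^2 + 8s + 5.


Align terms by degree and add:
  7s^4 - 3s^3 + 10s^2 - 9s - 3
+ 3s^5 - 2s^4 + 9s^2 + 8s + 5
= 3s^5 + 5s^4 - 3s^3 + 19s^2 - s + 2


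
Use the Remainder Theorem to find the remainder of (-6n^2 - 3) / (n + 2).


By the Remainder Theorem, the remainder equals p(-2):
  -6*(-2)^2 = -24
  0*(-2)^1 = 0
  constant: -3
Sum: -24 + 0 - 3 = -27


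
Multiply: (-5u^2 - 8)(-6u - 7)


Distribute each term of the first polynomial:
  (-5u^2)(-6u - 7) = 30u^3 + 35u^2
  (-8)(-6u - 7) = 48u + 56
Sum: 30u^3 + 35u^2 + 48u + 56


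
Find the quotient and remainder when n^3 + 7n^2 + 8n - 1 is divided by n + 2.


(n^3 + 7n^2 + 8n - 1) / (n + 2)
Step 1: n^2 * (n + 2) = n^3 + 2n^2; subtract.
Step 2: 5n * (n + 2) = 5n^2 + 10n; subtract.
Step 3: -2 * (n + 2) = -2n - 4; subtract.
Quotient: n^2 + 5n - 2, Remainder: 3


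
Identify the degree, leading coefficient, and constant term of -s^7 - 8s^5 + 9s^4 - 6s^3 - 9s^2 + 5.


Highest power of s is 7, with coefficient -1. Constant term is 5.
Degree = 7, leading coefficient = -1, constant term = 5


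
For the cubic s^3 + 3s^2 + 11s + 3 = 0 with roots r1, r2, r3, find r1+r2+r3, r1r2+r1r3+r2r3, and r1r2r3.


Monic cubic s^3+bs^2+cs+d=0: sum=-b, pairwise sum=c, product=-d.
b=3, c=11, d=3
r1+r2+r3 = -3
r1r2+r1r3+r2r3 = 11
r1r2r3 = -3


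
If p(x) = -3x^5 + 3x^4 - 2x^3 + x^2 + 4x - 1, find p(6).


Using direct substitution:
  -3 * (6)^5 = -23328
  3 * (6)^4 = 3888
  -2 * (6)^3 = -432
  1 * (6)^2 = 36
  4 * (6)^1 = 24
  constant: -1
Sum = -23328 + 3888 - 432 + 36 + 24 - 1 = -19813


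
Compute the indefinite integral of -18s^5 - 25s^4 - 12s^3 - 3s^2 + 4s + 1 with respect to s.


Reverse power rule on each term:
  ∫ -18s^5 ds = -3s^6
  ∫ -25s^4 ds = -5s^5
  ∫ -12s^3 ds = -3s^4
  ∫ -3s^2 ds = -s^3
  ∫ 4s ds = 2s^2
  ∫ 1 ds = s
F(s) = -3s^6 - 5s^5 - 3s^4 - s^3 + 2s^2 + s + C


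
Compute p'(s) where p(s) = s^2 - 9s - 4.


Apply the power rule term by term:
  d/ds(s^2) = 2s
  d/ds(-9s) = -9
  d/ds(-4) = 0
p'(s) = 2s - 9


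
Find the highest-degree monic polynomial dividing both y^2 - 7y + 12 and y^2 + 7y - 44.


Factor each:
  y^2 - 7y + 12 = (y - 4)(y - 3)
  y^2 + 7y - 44 = (y - 4)(y + 11)
Common monic factor: y - 4


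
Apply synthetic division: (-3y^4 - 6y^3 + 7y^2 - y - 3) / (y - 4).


Synthetic division with c = 4. Coefficients: -3, -6, 7, -1, -3
Bring down -3.
  -3 * 4 = -12; -12 - 6 = -18
  -18 * 4 = -72; -72 + 7 = -65
  -65 * 4 = -260; -260 - 1 = -261
  -261 * 4 = -1044; -1044 - 3 = -1047
Quotient: -3y^3 - 18y^2 - 65y - 261, Remainder: -1047


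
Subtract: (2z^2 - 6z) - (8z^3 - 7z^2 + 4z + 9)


Distribute the minus sign:
  (2z^2 - 6z)
- (8z^3 - 7z^2 + 4z + 9)
Negate second polynomial: -8z^3 + 7z^2 - 4z - 9
Add: -8z^3 + 9z^2 - 10z - 9


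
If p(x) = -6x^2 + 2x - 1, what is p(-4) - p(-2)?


p(-4) = -105
p(-2) = -29
p(-4) - p(-2) = -105 + 29 = -76


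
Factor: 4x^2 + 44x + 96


Roots satisfy r1 + r2 = -b/a = -11 and r1*r2 = c/a = 24.
So r1 = -8, r2 = -3.
4x^2 + 44x + 96 = 4(x - r1)(x - r2) = 4(x + 8)(x + 3)


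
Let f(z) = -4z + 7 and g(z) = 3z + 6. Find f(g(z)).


Substitute g(z) into f:
f(g(z)) = -4*(3z + 6) + 7
Expand and combine: -12z - 17


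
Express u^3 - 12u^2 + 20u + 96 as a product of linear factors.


Try integer roots (divisors of 96). u=8: p(8)=0.
Divide out (u - 8): quotient is u^2 - 4u - 12.
Factor the quadratic: (u - 6)(u + 2)
Result: (u - 8)(u - 6)(u + 2)


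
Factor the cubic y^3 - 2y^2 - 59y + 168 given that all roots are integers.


Try integer roots (divisors of 168). y=-8: p(-8)=0.
Divide out (y + 8): quotient is y^2 - 10y + 21.
Factor the quadratic: (y - 7)(y - 3)
Result: (y + 8)(y - 7)(y - 3)


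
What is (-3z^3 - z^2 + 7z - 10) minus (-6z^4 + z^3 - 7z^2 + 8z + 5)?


Distribute the minus sign:
  (-3z^3 - z^2 + 7z - 10)
- (-6z^4 + z^3 - 7z^2 + 8z + 5)
Negate second polynomial: 6z^4 - z^3 + 7z^2 - 8z - 5
Add: 6z^4 - 4z^3 + 6z^2 - z - 15


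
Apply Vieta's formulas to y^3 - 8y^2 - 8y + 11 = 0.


Monic cubic y^3+by^2+cy+d=0: sum=-b, pairwise sum=c, product=-d.
b=-8, c=-8, d=11
r1+r2+r3 = 8
r1r2+r1r3+r2r3 = -8
r1r2r3 = -11


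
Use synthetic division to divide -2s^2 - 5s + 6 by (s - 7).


Synthetic division with c = 7. Coefficients: -2, -5, 6
Bring down -2.
  -2 * 7 = -14; -14 - 5 = -19
  -19 * 7 = -133; -133 + 6 = -127
Quotient: -2s - 19, Remainder: -127


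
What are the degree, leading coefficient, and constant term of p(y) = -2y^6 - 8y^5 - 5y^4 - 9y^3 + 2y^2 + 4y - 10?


Highest power of y is 6, with coefficient -2. Constant term is -10.
Degree = 6, leading coefficient = -2, constant term = -10


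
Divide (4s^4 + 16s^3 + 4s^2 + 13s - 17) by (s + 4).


(4s^4 + 16s^3 + 4s^2 + 13s - 17) / (s + 4)
Step 1: 4s^3 * (s + 4) = 4s^4 + 16s^3; subtract.
Step 2: 0 * (s + 4) = 0; subtract.
Step 3: 4s * (s + 4) = 4s^2 + 16s; subtract.
Step 4: -3 * (s + 4) = -3s - 12; subtract.
Quotient: 4s^3 + 4s - 3, Remainder: -5


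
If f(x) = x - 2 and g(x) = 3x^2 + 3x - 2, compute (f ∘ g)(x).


Substitute g(x) into f:
f(g(x)) = 1*(3x^2 + 3x - 2) + (-2)
Expand and combine: 3x^2 + 3x - 4


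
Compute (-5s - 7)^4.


Expand (-5s - 7)^4 by repeated multiplication:
  (-5s - 7)^2 = 25s^2 + 70s + 49
  (-5s - 7)^3 = -125s^3 - 525s^2 - 735s - 343
= 625s^4 + 3500s^3 + 7350s^2 + 6860s + 2401


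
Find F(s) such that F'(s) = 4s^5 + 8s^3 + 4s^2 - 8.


Reverse power rule on each term:
  ∫ 4s^5 ds = (2/3)s^6
  ∫ 8s^3 ds = 2s^4
  ∫ 4s^2 ds = (4/3)s^3
  ∫ -8 ds = -8s
F(s) = (2/3)s^6 + 2s^4 + (4/3)s^3 - 8s + C


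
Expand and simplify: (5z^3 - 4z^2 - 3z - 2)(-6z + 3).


Distribute each term of the first polynomial:
  (5z^3)(-6z + 3) = -30z^4 + 15z^3
  (-4z^2)(-6z + 3) = 24z^3 - 12z^2
  (-3z)(-6z + 3) = 18z^2 - 9z
  (-2)(-6z + 3) = 12z - 6
Sum: -30z^4 + 39z^3 + 6z^2 + 3z - 6


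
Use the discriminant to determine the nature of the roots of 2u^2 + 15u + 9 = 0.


D = b^2 - 4ac = (15)^2 - 4(2)(9) = 225 - 72 = 153
Since D > 0: two distinct irrational roots


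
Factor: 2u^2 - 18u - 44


Roots satisfy r1 + r2 = -b/a = 9 and r1*r2 = c/a = -22.
So r1 = -2, r2 = 11.
2u^2 - 18u - 44 = 2(u - r1)(u - r2) = 2(u + 2)(u - 11)


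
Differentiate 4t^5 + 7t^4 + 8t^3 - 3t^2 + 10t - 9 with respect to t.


Apply the power rule term by term:
  d/dt(4t^5) = 20t^4
  d/dt(7t^4) = 28t^3
  d/dt(8t^3) = 24t^2
  d/dt(-3t^2) = -6t
  d/dt(10t) = 10
  d/dt(-9) = 0
p'(t) = 20t^4 + 28t^3 + 24t^2 - 6t + 10


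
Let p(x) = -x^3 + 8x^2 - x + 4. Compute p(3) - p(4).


p(3) = 46
p(4) = 64
p(3) - p(4) = 46 - 64 = -18


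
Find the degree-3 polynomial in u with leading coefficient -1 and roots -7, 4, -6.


p(u) = -(u + 7)(u - 4)(u + 6)
Expand: -u^3 - 9u^2 + 10u + 168


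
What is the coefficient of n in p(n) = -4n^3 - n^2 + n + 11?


Read off the coefficient of n: 1


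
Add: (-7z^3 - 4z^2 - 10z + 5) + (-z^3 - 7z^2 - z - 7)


Align terms by degree and add:
  -7z^3 - 4z^2 - 10z + 5
  -z^3 - 7z^2 - z - 7
= -8z^3 - 11z^2 - 11z - 2


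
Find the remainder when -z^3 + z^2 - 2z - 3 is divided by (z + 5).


By the Remainder Theorem, the remainder equals p(-5):
  -1*(-5)^3 = 125
  1*(-5)^2 = 25
  -2*(-5)^1 = 10
  constant: -3
Sum: 125 + 25 + 10 - 3 = 157


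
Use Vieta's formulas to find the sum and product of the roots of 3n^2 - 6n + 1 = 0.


For an^2+bn+c=0: sum = -b/a, product = c/a.
a=3, b=-6, c=1
Sum = -(-6)/3 = 2
Product = (1)/3 = 1/3


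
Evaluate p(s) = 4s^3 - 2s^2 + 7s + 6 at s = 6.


Using direct substitution:
  4 * (6)^3 = 864
  -2 * (6)^2 = -72
  7 * (6)^1 = 42
  constant: 6
Sum = 864 - 72 + 42 + 6 = 840


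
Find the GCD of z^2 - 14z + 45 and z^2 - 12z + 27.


Factor each:
  z^2 - 14z + 45 = (z - 9)(z - 5)
  z^2 - 12z + 27 = (z - 9)(z - 3)
Common monic factor: z - 9


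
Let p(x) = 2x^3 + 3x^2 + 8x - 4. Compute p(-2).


Using direct substitution:
  2 * (-2)^3 = -16
  3 * (-2)^2 = 12
  8 * (-2)^1 = -16
  constant: -4
Sum = -16 + 12 - 16 - 4 = -24


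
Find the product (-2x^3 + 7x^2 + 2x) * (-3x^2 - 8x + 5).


Distribute each term of the first polynomial:
  (-2x^3)(-3x^2 - 8x + 5) = 6x^5 + 16x^4 - 10x^3
  (7x^2)(-3x^2 - 8x + 5) = -21x^4 - 56x^3 + 35x^2
  (2x)(-3x^2 - 8x + 5) = -6x^3 - 16x^2 + 10x
Sum: 6x^5 - 5x^4 - 72x^3 + 19x^2 + 10x


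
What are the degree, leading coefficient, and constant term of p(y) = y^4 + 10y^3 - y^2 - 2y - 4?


Highest power of y is 4, with coefficient 1. Constant term is -4.
Degree = 4, leading coefficient = 1, constant term = -4


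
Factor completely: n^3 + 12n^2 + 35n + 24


Try integer roots (divisors of 24). n=-8: p(-8)=0.
Divide out (n + 8): quotient is n^2 + 4n + 3.
Factor the quadratic: (n + 1)(n + 3)
Result: (n + 8)(n + 1)(n + 3)


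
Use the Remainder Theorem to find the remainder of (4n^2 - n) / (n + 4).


By the Remainder Theorem, the remainder equals p(-4):
  4*(-4)^2 = 64
  -1*(-4)^1 = 4
  constant: 0
Sum: 64 + 4 + 0 = 68


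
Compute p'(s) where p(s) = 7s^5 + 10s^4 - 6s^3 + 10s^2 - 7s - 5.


Apply the power rule term by term:
  d/ds(7s^5) = 35s^4
  d/ds(10s^4) = 40s^3
  d/ds(-6s^3) = -18s^2
  d/ds(10s^2) = 20s
  d/ds(-7s) = -7
  d/ds(-5) = 0
p'(s) = 35s^4 + 40s^3 - 18s^2 + 20s - 7


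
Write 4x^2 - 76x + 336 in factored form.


Roots satisfy r1 + r2 = -b/a = 19 and r1*r2 = c/a = 84.
So r1 = 12, r2 = 7.
4x^2 - 76x + 336 = 4(x - r1)(x - r2) = 4(x - 12)(x - 7)


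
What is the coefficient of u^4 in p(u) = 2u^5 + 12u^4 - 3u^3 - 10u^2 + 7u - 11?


Read off the coefficient of u^4: 12


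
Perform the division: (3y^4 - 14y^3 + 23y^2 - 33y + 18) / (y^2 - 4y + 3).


(3y^4 - 14y^3 + 23y^2 - 33y + 18) / (y^2 - 4y + 3)
Step 1: 3y^2 * (y^2 - 4y + 3) = 3y^4 - 12y^3 + 9y^2; subtract.
Step 2: -2y * (y^2 - 4y + 3) = -2y^3 + 8y^2 - 6y; subtract.
Step 3: 6 * (y^2 - 4y + 3) = 6y^2 - 24y + 18; subtract.
Quotient: 3y^2 - 2y + 6, Remainder: -3y


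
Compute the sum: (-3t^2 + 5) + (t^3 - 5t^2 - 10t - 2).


Align terms by degree and add:
  -3t^2 + 5
+ t^3 - 5t^2 - 10t - 2
= t^3 - 8t^2 - 10t + 3


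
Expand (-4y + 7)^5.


Expand (-4y + 7)^5 by repeated multiplication:
  (-4y + 7)^2 = 16y^2 - 56y + 49
  (-4y + 7)^3 = -64y^3 + 336y^2 - 588y + 343
  (-4y + 7)^4 = 256y^4 - 1792y^3 + 4704y^2 - 5488y + 2401
= -1024y^5 + 8960y^4 - 31360y^3 + 54880y^2 - 48020y + 16807


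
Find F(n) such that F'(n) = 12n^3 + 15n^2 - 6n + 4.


Reverse power rule on each term:
  ∫ 12n^3 dn = 3n^4
  ∫ 15n^2 dn = 5n^3
  ∫ -6n dn = -3n^2
  ∫ 4 dn = 4n
F(n) = 3n^4 + 5n^3 - 3n^2 + 4n + C


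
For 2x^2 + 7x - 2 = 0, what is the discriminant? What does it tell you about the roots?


D = b^2 - 4ac = (7)^2 - 4(2)(-2) = 49 + 16 = 65
Since D > 0: two distinct irrational roots


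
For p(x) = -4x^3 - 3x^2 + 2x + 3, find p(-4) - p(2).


p(-4) = 203
p(2) = -37
p(-4) - p(2) = 203 + 37 = 240


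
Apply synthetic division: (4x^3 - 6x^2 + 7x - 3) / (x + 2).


Synthetic division with c = -2. Coefficients: 4, -6, 7, -3
Bring down 4.
  4 * -2 = -8; -8 - 6 = -14
  -14 * -2 = 28; 28 + 7 = 35
  35 * -2 = -70; -70 - 3 = -73
Quotient: 4x^2 - 14x + 35, Remainder: -73


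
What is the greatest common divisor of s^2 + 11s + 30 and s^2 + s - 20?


Factor each:
  s^2 + 11s + 30 = (s + 5)(s + 6)
  s^2 + s - 20 = (s + 5)(s - 4)
Common monic factor: s + 5


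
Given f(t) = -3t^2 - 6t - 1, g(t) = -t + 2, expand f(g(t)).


Substitute g(t) into f:
f(g(t)) = -3*(-t + 2)^2 + (-6)*(-t + 2) + (-1)
(-t + 2)^2 = t^2 - 4t + 4
Expand and combine: -3t^2 + 18t - 25


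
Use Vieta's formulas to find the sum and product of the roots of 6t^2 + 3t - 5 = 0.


For at^2+bt+c=0: sum = -b/a, product = c/a.
a=6, b=3, c=-5
Sum = -(3)/6 = -1/2
Product = (-5)/6 = -5/6


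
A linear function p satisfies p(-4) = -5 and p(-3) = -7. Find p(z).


p(z) = mz + b. Using p(-4)=-5, p(-3)=-7:
m = (-5 + 7)/(-4 + 3) = 2/-1 = -2
b = -5 - m*(-4) = -5 - 8 = -13
p(z) = -2z - 13


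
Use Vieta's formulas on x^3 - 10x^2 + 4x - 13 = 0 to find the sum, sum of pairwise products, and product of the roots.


Monic cubic x^3+bx^2+cx+d=0: sum=-b, pairwise sum=c, product=-d.
b=-10, c=4, d=-13
r1+r2+r3 = 10
r1r2+r1r3+r2r3 = 4
r1r2r3 = 13


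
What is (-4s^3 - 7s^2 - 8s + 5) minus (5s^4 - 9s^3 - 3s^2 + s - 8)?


Distribute the minus sign:
  (-4s^3 - 7s^2 - 8s + 5)
- (5s^4 - 9s^3 - 3s^2 + s - 8)
Negate second polynomial: -5s^4 + 9s^3 + 3s^2 - s + 8
Add: -5s^4 + 5s^3 - 4s^2 - 9s + 13


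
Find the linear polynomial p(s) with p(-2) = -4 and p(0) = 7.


p(s) = ms + b. Using p(-2)=-4, p(0)=7:
m = (-4 - 7)/(-2) = -11/-2 = 11/2
b = -4 - m*(-2) = -4 + 11 = 7
p(s) = (11/2)s + 7


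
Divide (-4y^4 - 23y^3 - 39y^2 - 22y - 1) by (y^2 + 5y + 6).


(-4y^4 - 23y^3 - 39y^2 - 22y - 1) / (y^2 + 5y + 6)
Step 1: -4y^2 * (y^2 + 5y + 6) = -4y^4 - 20y^3 - 24y^2; subtract.
Step 2: -3y * (y^2 + 5y + 6) = -3y^3 - 15y^2 - 18y; subtract.
Step 3: 0 * (y^2 + 5y + 6) = 0; subtract.
Quotient: -4y^2 - 3y, Remainder: -4y - 1


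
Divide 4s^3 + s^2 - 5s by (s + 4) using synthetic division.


Synthetic division with c = -4. Coefficients: 4, 1, -5, 0
Bring down 4.
  4 * -4 = -16; -16 + 1 = -15
  -15 * -4 = 60; 60 - 5 = 55
  55 * -4 = -220; -220 + 0 = -220
Quotient: 4s^2 - 15s + 55, Remainder: -220


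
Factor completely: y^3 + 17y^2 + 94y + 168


Try integer roots (divisors of 168). y=-6: p(-6)=0.
Divide out (y + 6): quotient is y^2 + 11y + 28.
Factor the quadratic: (y + 7)(y + 4)
Result: (y + 6)(y + 7)(y + 4)


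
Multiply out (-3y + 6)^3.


Expand (-3y + 6)^3 by repeated multiplication:
  (-3y + 6)^2 = 9y^2 - 36y + 36
= -27y^3 + 162y^2 - 324y + 216


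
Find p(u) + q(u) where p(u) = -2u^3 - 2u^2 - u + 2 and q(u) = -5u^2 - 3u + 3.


Align terms by degree and add:
  -2u^3 - 2u^2 - u + 2
  -5u^2 - 3u + 3
= -2u^3 - 7u^2 - 4u + 5


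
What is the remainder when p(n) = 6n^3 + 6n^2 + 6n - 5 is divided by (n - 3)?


By the Remainder Theorem, the remainder equals p(3):
  6*(3)^3 = 162
  6*(3)^2 = 54
  6*(3)^1 = 18
  constant: -5
Sum: 162 + 54 + 18 - 5 = 229


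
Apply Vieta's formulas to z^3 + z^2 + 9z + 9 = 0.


Monic cubic z^3+bz^2+cz+d=0: sum=-b, pairwise sum=c, product=-d.
b=1, c=9, d=9
r1+r2+r3 = -1
r1r2+r1r3+r2r3 = 9
r1r2r3 = -9


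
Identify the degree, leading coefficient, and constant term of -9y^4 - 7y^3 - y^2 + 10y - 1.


Highest power of y is 4, with coefficient -9. Constant term is -1.
Degree = 4, leading coefficient = -9, constant term = -1


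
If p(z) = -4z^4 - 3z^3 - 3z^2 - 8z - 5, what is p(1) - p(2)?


p(1) = -23
p(2) = -121
p(1) - p(2) = -23 + 121 = 98


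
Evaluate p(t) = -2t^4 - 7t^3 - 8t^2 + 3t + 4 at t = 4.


Using direct substitution:
  -2 * (4)^4 = -512
  -7 * (4)^3 = -448
  -8 * (4)^2 = -128
  3 * (4)^1 = 12
  constant: 4
Sum = -512 - 448 - 128 + 12 + 4 = -1072


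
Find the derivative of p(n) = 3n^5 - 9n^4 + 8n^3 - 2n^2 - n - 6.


Apply the power rule term by term:
  d/dn(3n^5) = 15n^4
  d/dn(-9n^4) = -36n^3
  d/dn(8n^3) = 24n^2
  d/dn(-2n^2) = -4n
  d/dn(-n) = -1
  d/dn(-6) = 0
p'(n) = 15n^4 - 36n^3 + 24n^2 - 4n - 1


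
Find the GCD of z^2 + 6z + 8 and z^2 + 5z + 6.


Factor each:
  z^2 + 6z + 8 = (z + 2)(z + 4)
  z^2 + 5z + 6 = (z + 2)(z + 3)
Common monic factor: z + 2


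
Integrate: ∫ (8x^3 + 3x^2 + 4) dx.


Reverse power rule on each term:
  ∫ 8x^3 dx = 2x^4
  ∫ 3x^2 dx = x^3
  ∫ 4 dx = 4x
F(x) = 2x^4 + x^3 + 4x + C


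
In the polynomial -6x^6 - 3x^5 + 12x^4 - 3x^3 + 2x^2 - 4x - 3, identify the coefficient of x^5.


Read off the coefficient of x^5: -3


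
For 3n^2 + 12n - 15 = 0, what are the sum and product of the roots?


For an^2+bn+c=0: sum = -b/a, product = c/a.
a=3, b=12, c=-15
Sum = -(12)/3 = -4
Product = (-15)/3 = -5


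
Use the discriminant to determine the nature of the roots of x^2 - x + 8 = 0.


D = b^2 - 4ac = (-1)^2 - 4(1)(8) = 1 - 32 = -31
Since D < 0: two complex conjugate roots (no real roots)


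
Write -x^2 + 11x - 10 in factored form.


Roots satisfy r1 + r2 = -b/a = 11 and r1*r2 = c/a = 10.
So r1 = 1, r2 = 10.
-x^2 + 11x - 10 = -(x - r1)(x - r2) = -(x - 1)(x - 10)


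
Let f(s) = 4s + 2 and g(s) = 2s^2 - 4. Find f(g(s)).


Substitute g(s) into f:
f(g(s)) = 4*(2s^2 - 4) + 2
Expand and combine: 8s^2 - 14


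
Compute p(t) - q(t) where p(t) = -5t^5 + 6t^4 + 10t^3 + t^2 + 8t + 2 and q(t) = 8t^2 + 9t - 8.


Distribute the minus sign:
  (-5t^5 + 6t^4 + 10t^3 + t^2 + 8t + 2)
- (8t^2 + 9t - 8)
Negate second polynomial: -8t^2 - 9t + 8
Add: -5t^5 + 6t^4 + 10t^3 - 7t^2 - t + 10


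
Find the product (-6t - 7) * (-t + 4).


Distribute each term of the first polynomial:
  (-6t)(-t + 4) = 6t^2 - 24t
  (-7)(-t + 4) = 7t - 28
Sum: 6t^2 - 17t - 28


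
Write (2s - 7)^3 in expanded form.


Expand (2s - 7)^3 by repeated multiplication:
  (2s - 7)^2 = 4s^2 - 28s + 49
= 8s^3 - 84s^2 + 294s - 343


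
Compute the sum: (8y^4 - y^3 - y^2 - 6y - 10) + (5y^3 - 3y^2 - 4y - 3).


Align terms by degree and add:
  8y^4 - y^3 - y^2 - 6y - 10
+ 5y^3 - 3y^2 - 4y - 3
= 8y^4 + 4y^3 - 4y^2 - 10y - 13


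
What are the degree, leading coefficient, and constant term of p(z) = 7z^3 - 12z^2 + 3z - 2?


Highest power of z is 3, with coefficient 7. Constant term is -2.
Degree = 3, leading coefficient = 7, constant term = -2


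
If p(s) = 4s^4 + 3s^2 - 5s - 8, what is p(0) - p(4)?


p(0) = -8
p(4) = 1044
p(0) - p(4) = -8 - 1044 = -1052


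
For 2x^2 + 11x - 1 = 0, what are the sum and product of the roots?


For ax^2+bx+c=0: sum = -b/a, product = c/a.
a=2, b=11, c=-1
Sum = -(11)/2 = -11/2
Product = (-1)/2 = -1/2


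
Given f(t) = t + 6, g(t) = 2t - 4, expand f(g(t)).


Substitute g(t) into f:
f(g(t)) = 1*(2t - 4) + 6
Expand and combine: 2t + 2


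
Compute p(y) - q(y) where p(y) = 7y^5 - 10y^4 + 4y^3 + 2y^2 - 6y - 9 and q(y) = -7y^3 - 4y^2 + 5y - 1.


Distribute the minus sign:
  (7y^5 - 10y^4 + 4y^3 + 2y^2 - 6y - 9)
- (-7y^3 - 4y^2 + 5y - 1)
Negate second polynomial: 7y^3 + 4y^2 - 5y + 1
Add: 7y^5 - 10y^4 + 11y^3 + 6y^2 - 11y - 8


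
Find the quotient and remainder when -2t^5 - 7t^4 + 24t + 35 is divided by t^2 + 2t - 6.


(-2t^5 - 7t^4 + 24t + 35) / (t^2 + 2t - 6)
Step 1: -2t^3 * (t^2 + 2t - 6) = -2t^5 - 4t^4 + 12t^3; subtract.
Step 2: -3t^2 * (t^2 + 2t - 6) = -3t^4 - 6t^3 + 18t^2; subtract.
Step 3: -6t * (t^2 + 2t - 6) = -6t^3 - 12t^2 + 36t; subtract.
Step 4: -6 * (t^2 + 2t - 6) = -6t^2 - 12t + 36; subtract.
Quotient: -2t^3 - 3t^2 - 6t - 6, Remainder: -1


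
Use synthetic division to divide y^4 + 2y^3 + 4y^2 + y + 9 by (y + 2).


Synthetic division with c = -2. Coefficients: 1, 2, 4, 1, 9
Bring down 1.
  1 * -2 = -2; -2 + 2 = 0
  0 * -2 = 0; 0 + 4 = 4
  4 * -2 = -8; -8 + 1 = -7
  -7 * -2 = 14; 14 + 9 = 23
Quotient: y^3 + 4y - 7, Remainder: 23


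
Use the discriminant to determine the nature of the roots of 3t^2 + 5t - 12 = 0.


D = b^2 - 4ac = (5)^2 - 4(3)(-12) = 25 + 144 = 169
Since D > 0: two distinct rational roots


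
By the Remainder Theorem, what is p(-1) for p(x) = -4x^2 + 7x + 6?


By the Remainder Theorem, the remainder equals p(-1):
  -4*(-1)^2 = -4
  7*(-1)^1 = -7
  constant: 6
Sum: -4 - 7 + 6 = -5


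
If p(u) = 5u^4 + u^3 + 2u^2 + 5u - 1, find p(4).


Using direct substitution:
  5 * (4)^4 = 1280
  1 * (4)^3 = 64
  2 * (4)^2 = 32
  5 * (4)^1 = 20
  constant: -1
Sum = 1280 + 64 + 32 + 20 - 1 = 1395


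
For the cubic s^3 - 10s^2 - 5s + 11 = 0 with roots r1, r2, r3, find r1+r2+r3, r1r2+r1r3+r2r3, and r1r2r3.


Monic cubic s^3+bs^2+cs+d=0: sum=-b, pairwise sum=c, product=-d.
b=-10, c=-5, d=11
r1+r2+r3 = 10
r1r2+r1r3+r2r3 = -5
r1r2r3 = -11


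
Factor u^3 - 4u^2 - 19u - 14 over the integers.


Try integer roots (divisors of -14). u=-1: p(-1)=0.
Divide out (u + 1): quotient is u^2 - 5u - 14.
Factor the quadratic: (u + 2)(u - 7)
Result: (u + 1)(u + 2)(u - 7)


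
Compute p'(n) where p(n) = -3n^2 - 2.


Apply the power rule term by term:
  d/dn(-3n^2) = -6n
  d/dn(-2) = 0
p'(n) = -6n


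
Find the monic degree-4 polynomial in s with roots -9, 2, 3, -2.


p(s) = (s + 9)(s - 2)(s - 3)(s + 2)
Expand: s^4 + 6s^3 - 31s^2 - 24s + 108


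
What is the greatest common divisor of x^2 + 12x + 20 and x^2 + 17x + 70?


Factor each:
  x^2 + 12x + 20 = (x + 10)(x + 2)
  x^2 + 17x + 70 = (x + 10)(x + 7)
Common monic factor: x + 10


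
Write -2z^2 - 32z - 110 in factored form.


Roots satisfy r1 + r2 = -b/a = -16 and r1*r2 = c/a = 55.
So r1 = -11, r2 = -5.
-2z^2 - 32z - 110 = -2(z - r1)(z - r2) = -2(z + 11)(z + 5)


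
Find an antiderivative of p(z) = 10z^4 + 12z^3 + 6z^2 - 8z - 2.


Reverse power rule on each term:
  ∫ 10z^4 dz = 2z^5
  ∫ 12z^3 dz = 3z^4
  ∫ 6z^2 dz = 2z^3
  ∫ -8z dz = -4z^2
  ∫ -2 dz = -2z
F(z) = 2z^5 + 3z^4 + 2z^3 - 4z^2 - 2z + C


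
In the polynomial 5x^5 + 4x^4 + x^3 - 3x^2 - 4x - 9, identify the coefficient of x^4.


Read off the coefficient of x^4: 4


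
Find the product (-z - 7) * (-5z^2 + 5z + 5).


Distribute each term of the first polynomial:
  (-z)(-5z^2 + 5z + 5) = 5z^3 - 5z^2 - 5z
  (-7)(-5z^2 + 5z + 5) = 35z^2 - 35z - 35
Sum: 5z^3 + 30z^2 - 40z - 35


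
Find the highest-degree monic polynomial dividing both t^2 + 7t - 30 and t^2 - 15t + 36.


Factor each:
  t^2 + 7t - 30 = (t - 3)(t + 10)
  t^2 - 15t + 36 = (t - 3)(t - 12)
Common monic factor: t - 3


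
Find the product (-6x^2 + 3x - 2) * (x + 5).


Distribute each term of the first polynomial:
  (-6x^2)(x + 5) = -6x^3 - 30x^2
  (3x)(x + 5) = 3x^2 + 15x
  (-2)(x + 5) = -2x - 10
Sum: -6x^3 - 27x^2 + 13x - 10


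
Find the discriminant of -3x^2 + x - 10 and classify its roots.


D = b^2 - 4ac = (1)^2 - 4(-3)(-10) = 1 - 120 = -119
Since D < 0: two complex conjugate roots (no real roots)


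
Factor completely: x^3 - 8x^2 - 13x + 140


Try integer roots (divisors of 140). x=-4: p(-4)=0.
Divide out (x + 4): quotient is x^2 - 12x + 35.
Factor the quadratic: (x - 5)(x - 7)
Result: (x + 4)(x - 5)(x - 7)


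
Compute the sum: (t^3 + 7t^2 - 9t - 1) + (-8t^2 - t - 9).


Align terms by degree and add:
  t^3 + 7t^2 - 9t - 1
  -8t^2 - t - 9
= t^3 - t^2 - 10t - 10


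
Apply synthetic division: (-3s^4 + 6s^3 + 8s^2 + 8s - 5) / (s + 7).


Synthetic division with c = -7. Coefficients: -3, 6, 8, 8, -5
Bring down -3.
  -3 * -7 = 21; 21 + 6 = 27
  27 * -7 = -189; -189 + 8 = -181
  -181 * -7 = 1267; 1267 + 8 = 1275
  1275 * -7 = -8925; -8925 - 5 = -8930
Quotient: -3s^3 + 27s^2 - 181s + 1275, Remainder: -8930


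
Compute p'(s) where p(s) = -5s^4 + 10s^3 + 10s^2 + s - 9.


Apply the power rule term by term:
  d/ds(-5s^4) = -20s^3
  d/ds(10s^3) = 30s^2
  d/ds(10s^2) = 20s
  d/ds(s) = 1
  d/ds(-9) = 0
p'(s) = -20s^3 + 30s^2 + 20s + 1


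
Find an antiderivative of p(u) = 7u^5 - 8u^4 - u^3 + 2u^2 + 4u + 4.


Reverse power rule on each term:
  ∫ 7u^5 du = (7/6)u^6
  ∫ -8u^4 du = -(8/5)u^5
  ∫ -u^3 du = -(1/4)u^4
  ∫ 2u^2 du = (2/3)u^3
  ∫ 4u du = 2u^2
  ∫ 4 du = 4u
F(u) = (7/6)u^6 - (8/5)u^5 - (1/4)u^4 + (2/3)u^3 + 2u^2 + 4u + C


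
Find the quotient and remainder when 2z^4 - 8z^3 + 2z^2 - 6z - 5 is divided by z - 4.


(2z^4 - 8z^3 + 2z^2 - 6z - 5) / (z - 4)
Step 1: 2z^3 * (z - 4) = 2z^4 - 8z^3; subtract.
Step 2: 0 * (z - 4) = 0; subtract.
Step 3: 2z * (z - 4) = 2z^2 - 8z; subtract.
Step 4: 2 * (z - 4) = 2z - 8; subtract.
Quotient: 2z^3 + 2z + 2, Remainder: 3


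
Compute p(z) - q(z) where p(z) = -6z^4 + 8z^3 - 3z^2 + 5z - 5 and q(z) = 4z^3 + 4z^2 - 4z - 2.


Distribute the minus sign:
  (-6z^4 + 8z^3 - 3z^2 + 5z - 5)
- (4z^3 + 4z^2 - 4z - 2)
Negate second polynomial: -4z^3 - 4z^2 + 4z + 2
Add: -6z^4 + 4z^3 - 7z^2 + 9z - 3


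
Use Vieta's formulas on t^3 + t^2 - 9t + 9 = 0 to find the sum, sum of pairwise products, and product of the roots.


Monic cubic t^3+bt^2+ct+d=0: sum=-b, pairwise sum=c, product=-d.
b=1, c=-9, d=9
r1+r2+r3 = -1
r1r2+r1r3+r2r3 = -9
r1r2r3 = -9


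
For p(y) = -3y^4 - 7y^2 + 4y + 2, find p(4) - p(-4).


p(4) = -862
p(-4) = -894
p(4) - p(-4) = -862 + 894 = 32


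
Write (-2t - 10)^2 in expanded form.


Expand (-2t - 10)^2 by repeated multiplication:
= 4t^2 + 40t + 100


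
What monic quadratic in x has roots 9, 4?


p(x) = (x - 9)(x - 4)
Expand: x^2 - 13x + 36


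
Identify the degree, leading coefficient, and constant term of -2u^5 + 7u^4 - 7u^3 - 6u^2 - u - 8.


Highest power of u is 5, with coefficient -2. Constant term is -8.
Degree = 5, leading coefficient = -2, constant term = -8


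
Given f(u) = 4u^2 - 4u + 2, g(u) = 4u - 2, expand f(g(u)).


Substitute g(u) into f:
f(g(u)) = 4*(4u - 2)^2 + (-4)*(4u - 2) + 2
(4u - 2)^2 = 16u^2 - 16u + 4
Expand and combine: 64u^2 - 80u + 26


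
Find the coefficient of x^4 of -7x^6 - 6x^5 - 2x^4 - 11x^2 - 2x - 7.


Read off the coefficient of x^4: -2


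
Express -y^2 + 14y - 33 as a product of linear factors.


Roots satisfy r1 + r2 = -b/a = 14 and r1*r2 = c/a = 33.
So r1 = 11, r2 = 3.
-y^2 + 14y - 33 = -(y - r1)(y - r2) = -(y - 11)(y - 3)


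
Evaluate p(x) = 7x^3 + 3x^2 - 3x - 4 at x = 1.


Using direct substitution:
  7 * (1)^3 = 7
  3 * (1)^2 = 3
  -3 * (1)^1 = -3
  constant: -4
Sum = 7 + 3 - 3 - 4 = 3


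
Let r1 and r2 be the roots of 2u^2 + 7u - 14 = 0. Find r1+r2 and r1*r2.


For au^2+bu+c=0: sum = -b/a, product = c/a.
a=2, b=7, c=-14
Sum = -(7)/2 = -7/2
Product = (-14)/2 = -7


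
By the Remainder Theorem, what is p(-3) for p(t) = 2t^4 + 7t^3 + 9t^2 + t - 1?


By the Remainder Theorem, the remainder equals p(-3):
  2*(-3)^4 = 162
  7*(-3)^3 = -189
  9*(-3)^2 = 81
  1*(-3)^1 = -3
  constant: -1
Sum: 162 - 189 + 81 - 3 - 1 = 50


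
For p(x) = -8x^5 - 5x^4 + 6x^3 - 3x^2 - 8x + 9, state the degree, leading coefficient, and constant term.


Highest power of x is 5, with coefficient -8. Constant term is 9.
Degree = 5, leading coefficient = -8, constant term = 9


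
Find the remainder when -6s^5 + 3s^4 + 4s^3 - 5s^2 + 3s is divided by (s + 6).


By the Remainder Theorem, the remainder equals p(-6):
  -6*(-6)^5 = 46656
  3*(-6)^4 = 3888
  4*(-6)^3 = -864
  -5*(-6)^2 = -180
  3*(-6)^1 = -18
  constant: 0
Sum: 46656 + 3888 - 864 - 180 - 18 + 0 = 49482


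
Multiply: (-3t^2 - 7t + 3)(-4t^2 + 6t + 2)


Distribute each term of the first polynomial:
  (-3t^2)(-4t^2 + 6t + 2) = 12t^4 - 18t^3 - 6t^2
  (-7t)(-4t^2 + 6t + 2) = 28t^3 - 42t^2 - 14t
  (3)(-4t^2 + 6t + 2) = -12t^2 + 18t + 6
Sum: 12t^4 + 10t^3 - 60t^2 + 4t + 6


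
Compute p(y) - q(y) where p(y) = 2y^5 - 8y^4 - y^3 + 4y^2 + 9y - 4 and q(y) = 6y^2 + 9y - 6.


Distribute the minus sign:
  (2y^5 - 8y^4 - y^3 + 4y^2 + 9y - 4)
- (6y^2 + 9y - 6)
Negate second polynomial: -6y^2 - 9y + 6
Add: 2y^5 - 8y^4 - y^3 - 2y^2 + 2


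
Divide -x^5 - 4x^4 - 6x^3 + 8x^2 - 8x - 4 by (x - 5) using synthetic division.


Synthetic division with c = 5. Coefficients: -1, -4, -6, 8, -8, -4
Bring down -1.
  -1 * 5 = -5; -5 - 4 = -9
  -9 * 5 = -45; -45 - 6 = -51
  -51 * 5 = -255; -255 + 8 = -247
  -247 * 5 = -1235; -1235 - 8 = -1243
  -1243 * 5 = -6215; -6215 - 4 = -6219
Quotient: -x^4 - 9x^3 - 51x^2 - 247x - 1243, Remainder: -6219


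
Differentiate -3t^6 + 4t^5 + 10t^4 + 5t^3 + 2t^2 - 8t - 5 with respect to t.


Apply the power rule term by term:
  d/dt(-3t^6) = -18t^5
  d/dt(4t^5) = 20t^4
  d/dt(10t^4) = 40t^3
  d/dt(5t^3) = 15t^2
  d/dt(2t^2) = 4t
  d/dt(-8t) = -8
  d/dt(-5) = 0
p'(t) = -18t^5 + 20t^4 + 40t^3 + 15t^2 + 4t - 8


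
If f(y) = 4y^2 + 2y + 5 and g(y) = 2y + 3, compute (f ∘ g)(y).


Substitute g(y) into f:
f(g(y)) = 4*(2y + 3)^2 + 2*(2y + 3) + 5
(2y + 3)^2 = 4y^2 + 12y + 9
Expand and combine: 16y^2 + 52y + 47


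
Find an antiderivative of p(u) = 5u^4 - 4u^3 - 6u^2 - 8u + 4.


Reverse power rule on each term:
  ∫ 5u^4 du = u^5
  ∫ -4u^3 du = -u^4
  ∫ -6u^2 du = -2u^3
  ∫ -8u du = -4u^2
  ∫ 4 du = 4u
F(u) = u^5 - u^4 - 2u^3 - 4u^2 + 4u + C


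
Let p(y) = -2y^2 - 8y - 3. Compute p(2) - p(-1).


p(2) = -27
p(-1) = 3
p(2) - p(-1) = -27 - 3 = -30


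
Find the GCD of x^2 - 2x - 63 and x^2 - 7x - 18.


Factor each:
  x^2 - 2x - 63 = (x - 9)(x + 7)
  x^2 - 7x - 18 = (x - 9)(x + 2)
Common monic factor: x - 9


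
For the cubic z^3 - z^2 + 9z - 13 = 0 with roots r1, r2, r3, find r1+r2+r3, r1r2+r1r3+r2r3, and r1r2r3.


Monic cubic z^3+bz^2+cz+d=0: sum=-b, pairwise sum=c, product=-d.
b=-1, c=9, d=-13
r1+r2+r3 = 1
r1r2+r1r3+r2r3 = 9
r1r2r3 = 13


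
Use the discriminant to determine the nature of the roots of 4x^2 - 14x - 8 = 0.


D = b^2 - 4ac = (-14)^2 - 4(4)(-8) = 196 + 128 = 324
Since D > 0: two distinct rational roots


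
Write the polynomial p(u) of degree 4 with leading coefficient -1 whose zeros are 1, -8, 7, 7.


p(u) = -(u - 1)(u + 8)(u - 7)(u - 7)
Expand: -u^4 + 7u^3 + 57u^2 - 455u + 392


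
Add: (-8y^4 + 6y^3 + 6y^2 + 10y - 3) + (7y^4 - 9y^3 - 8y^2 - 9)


Align terms by degree and add:
  -8y^4 + 6y^3 + 6y^2 + 10y - 3
+ 7y^4 - 9y^3 - 8y^2 - 9
= -y^4 - 3y^3 - 2y^2 + 10y - 12


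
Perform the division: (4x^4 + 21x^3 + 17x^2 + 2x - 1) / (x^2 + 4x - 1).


(4x^4 + 21x^3 + 17x^2 + 2x - 1) / (x^2 + 4x - 1)
Step 1: 4x^2 * (x^2 + 4x - 1) = 4x^4 + 16x^3 - 4x^2; subtract.
Step 2: 5x * (x^2 + 4x - 1) = 5x^3 + 20x^2 - 5x; subtract.
Step 3: 1 * (x^2 + 4x - 1) = x^2 + 4x - 1; subtract.
Quotient: 4x^2 + 5x + 1, Remainder: 3x


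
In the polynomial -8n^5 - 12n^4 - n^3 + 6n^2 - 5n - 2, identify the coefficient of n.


Read off the coefficient of n: -5


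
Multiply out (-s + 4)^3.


Expand (-s + 4)^3 by repeated multiplication:
  (-s + 4)^2 = s^2 - 8s + 16
= -s^3 + 12s^2 - 48s + 64


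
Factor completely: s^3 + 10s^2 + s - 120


Try integer roots (divisors of -120). s=-5: p(-5)=0.
Divide out (s + 5): quotient is s^2 + 5s - 24.
Factor the quadratic: (s - 3)(s + 8)
Result: (s + 5)(s - 3)(s + 8)


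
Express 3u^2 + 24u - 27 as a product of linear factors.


Roots satisfy r1 + r2 = -b/a = -8 and r1*r2 = c/a = -9.
So r1 = 1, r2 = -9.
3u^2 + 24u - 27 = 3(u - r1)(u - r2) = 3(u - 1)(u + 9)


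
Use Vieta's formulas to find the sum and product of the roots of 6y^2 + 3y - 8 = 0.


For ay^2+by+c=0: sum = -b/a, product = c/a.
a=6, b=3, c=-8
Sum = -(3)/6 = -1/2
Product = (-8)/6 = -4/3


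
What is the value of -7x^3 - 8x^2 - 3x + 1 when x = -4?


Using direct substitution:
  -7 * (-4)^3 = 448
  -8 * (-4)^2 = -128
  -3 * (-4)^1 = 12
  constant: 1
Sum = 448 - 128 + 12 + 1 = 333


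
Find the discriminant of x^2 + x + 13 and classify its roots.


D = b^2 - 4ac = (1)^2 - 4(1)(13) = 1 - 52 = -51
Since D < 0: two complex conjugate roots (no real roots)


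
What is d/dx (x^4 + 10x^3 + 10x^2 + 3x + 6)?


Apply the power rule term by term:
  d/dx(x^4) = 4x^3
  d/dx(10x^3) = 30x^2
  d/dx(10x^2) = 20x
  d/dx(3x) = 3
  d/dx(6) = 0
p'(x) = 4x^3 + 30x^2 + 20x + 3


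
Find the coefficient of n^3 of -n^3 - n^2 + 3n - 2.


Read off the coefficient of n^3: -1


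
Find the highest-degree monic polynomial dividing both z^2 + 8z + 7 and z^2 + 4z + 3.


Factor each:
  z^2 + 8z + 7 = (z + 1)(z + 7)
  z^2 + 4z + 3 = (z + 1)(z + 3)
Common monic factor: z + 1


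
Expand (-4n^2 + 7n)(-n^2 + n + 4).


Distribute each term of the first polynomial:
  (-4n^2)(-n^2 + n + 4) = 4n^4 - 4n^3 - 16n^2
  (7n)(-n^2 + n + 4) = -7n^3 + 7n^2 + 28n
Sum: 4n^4 - 11n^3 - 9n^2 + 28n


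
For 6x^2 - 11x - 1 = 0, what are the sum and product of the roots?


For ax^2+bx+c=0: sum = -b/a, product = c/a.
a=6, b=-11, c=-1
Sum = -(-11)/6 = 11/6
Product = (-1)/6 = -1/6


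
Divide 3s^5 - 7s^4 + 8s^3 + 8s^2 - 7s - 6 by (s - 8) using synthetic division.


Synthetic division with c = 8. Coefficients: 3, -7, 8, 8, -7, -6
Bring down 3.
  3 * 8 = 24; 24 - 7 = 17
  17 * 8 = 136; 136 + 8 = 144
  144 * 8 = 1152; 1152 + 8 = 1160
  1160 * 8 = 9280; 9280 - 7 = 9273
  9273 * 8 = 74184; 74184 - 6 = 74178
Quotient: 3s^4 + 17s^3 + 144s^2 + 1160s + 9273, Remainder: 74178


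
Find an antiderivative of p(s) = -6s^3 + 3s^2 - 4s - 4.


Reverse power rule on each term:
  ∫ -6s^3 ds = -(3/2)s^4
  ∫ 3s^2 ds = s^3
  ∫ -4s ds = -2s^2
  ∫ -4 ds = -4s
F(s) = -(3/2)s^4 + s^3 - 2s^2 - 4s + C


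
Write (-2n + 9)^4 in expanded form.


Expand (-2n + 9)^4 by repeated multiplication:
  (-2n + 9)^2 = 4n^2 - 36n + 81
  (-2n + 9)^3 = -8n^3 + 108n^2 - 486n + 729
= 16n^4 - 288n^3 + 1944n^2 - 5832n + 6561


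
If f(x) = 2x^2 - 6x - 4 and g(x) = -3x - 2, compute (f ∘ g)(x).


Substitute g(x) into f:
f(g(x)) = 2*(-3x - 2)^2 + (-6)*(-3x - 2) + (-4)
(-3x - 2)^2 = 9x^2 + 12x + 4
Expand and combine: 18x^2 + 42x + 16


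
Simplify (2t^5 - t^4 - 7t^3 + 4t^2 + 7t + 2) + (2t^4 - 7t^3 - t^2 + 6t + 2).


Align terms by degree and add:
  2t^5 - t^4 - 7t^3 + 4t^2 + 7t + 2
+ 2t^4 - 7t^3 - t^2 + 6t + 2
= 2t^5 + t^4 - 14t^3 + 3t^2 + 13t + 4


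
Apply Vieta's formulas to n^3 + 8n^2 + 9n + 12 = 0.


Monic cubic n^3+bn^2+cn+d=0: sum=-b, pairwise sum=c, product=-d.
b=8, c=9, d=12
r1+r2+r3 = -8
r1r2+r1r3+r2r3 = 9
r1r2r3 = -12


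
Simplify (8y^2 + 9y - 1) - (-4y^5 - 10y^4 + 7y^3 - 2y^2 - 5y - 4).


Distribute the minus sign:
  (8y^2 + 9y - 1)
- (-4y^5 - 10y^4 + 7y^3 - 2y^2 - 5y - 4)
Negate second polynomial: 4y^5 + 10y^4 - 7y^3 + 2y^2 + 5y + 4
Add: 4y^5 + 10y^4 - 7y^3 + 10y^2 + 14y + 3


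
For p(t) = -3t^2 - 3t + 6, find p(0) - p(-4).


p(0) = 6
p(-4) = -30
p(0) - p(-4) = 6 + 30 = 36


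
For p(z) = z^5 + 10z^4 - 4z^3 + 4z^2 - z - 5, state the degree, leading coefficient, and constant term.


Highest power of z is 5, with coefficient 1. Constant term is -5.
Degree = 5, leading coefficient = 1, constant term = -5


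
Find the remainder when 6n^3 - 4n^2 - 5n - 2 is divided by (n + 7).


By the Remainder Theorem, the remainder equals p(-7):
  6*(-7)^3 = -2058
  -4*(-7)^2 = -196
  -5*(-7)^1 = 35
  constant: -2
Sum: -2058 - 196 + 35 - 2 = -2221


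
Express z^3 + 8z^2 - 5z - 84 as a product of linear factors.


Try integer roots (divisors of -84). z=-4: p(-4)=0.
Divide out (z + 4): quotient is z^2 + 4z - 21.
Factor the quadratic: (z - 3)(z + 7)
Result: (z + 4)(z - 3)(z + 7)


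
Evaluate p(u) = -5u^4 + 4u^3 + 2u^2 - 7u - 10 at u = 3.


Using direct substitution:
  -5 * (3)^4 = -405
  4 * (3)^3 = 108
  2 * (3)^2 = 18
  -7 * (3)^1 = -21
  constant: -10
Sum = -405 + 108 + 18 - 21 - 10 = -310


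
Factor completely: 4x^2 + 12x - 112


Roots satisfy r1 + r2 = -b/a = -3 and r1*r2 = c/a = -28.
So r1 = -7, r2 = 4.
4x^2 + 12x - 112 = 4(x - r1)(x - r2) = 4(x + 7)(x - 4)


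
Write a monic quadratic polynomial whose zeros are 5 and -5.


p(s) = (s - 5)(s + 5)
Expand: s^2 - 25


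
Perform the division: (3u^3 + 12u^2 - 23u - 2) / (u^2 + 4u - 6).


(3u^3 + 12u^2 - 23u - 2) / (u^2 + 4u - 6)
Step 1: 3u * (u^2 + 4u - 6) = 3u^3 + 12u^2 - 18u; subtract.
Step 2: 0 * (u^2 + 4u - 6) = 0; subtract.
Quotient: 3u, Remainder: -5u - 2


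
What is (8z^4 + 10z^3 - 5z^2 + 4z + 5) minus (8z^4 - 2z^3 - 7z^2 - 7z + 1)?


Distribute the minus sign:
  (8z^4 + 10z^3 - 5z^2 + 4z + 5)
- (8z^4 - 2z^3 - 7z^2 - 7z + 1)
Negate second polynomial: -8z^4 + 2z^3 + 7z^2 + 7z - 1
Add: 12z^3 + 2z^2 + 11z + 4


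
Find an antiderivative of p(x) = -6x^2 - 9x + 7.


Reverse power rule on each term:
  ∫ -6x^2 dx = -2x^3
  ∫ -9x dx = -(9/2)x^2
  ∫ 7 dx = 7x
F(x) = -2x^3 - (9/2)x^2 + 7x + C


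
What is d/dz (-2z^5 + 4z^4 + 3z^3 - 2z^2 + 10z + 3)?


Apply the power rule term by term:
  d/dz(-2z^5) = -10z^4
  d/dz(4z^4) = 16z^3
  d/dz(3z^3) = 9z^2
  d/dz(-2z^2) = -4z
  d/dz(10z) = 10
  d/dz(3) = 0
p'(z) = -10z^4 + 16z^3 + 9z^2 - 4z + 10


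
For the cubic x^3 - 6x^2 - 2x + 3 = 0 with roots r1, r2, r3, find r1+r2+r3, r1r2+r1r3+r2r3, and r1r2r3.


Monic cubic x^3+bx^2+cx+d=0: sum=-b, pairwise sum=c, product=-d.
b=-6, c=-2, d=3
r1+r2+r3 = 6
r1r2+r1r3+r2r3 = -2
r1r2r3 = -3


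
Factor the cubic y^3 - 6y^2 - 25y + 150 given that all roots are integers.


Try integer roots (divisors of 150). y=6: p(6)=0.
Divide out (y - 6): quotient is y^2 - 25.
Factor the quadratic: (y - 5)(y + 5)
Result: (y - 6)(y - 5)(y + 5)


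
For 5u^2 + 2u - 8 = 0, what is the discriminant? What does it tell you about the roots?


D = b^2 - 4ac = (2)^2 - 4(5)(-8) = 4 + 160 = 164
Since D > 0: two distinct irrational roots


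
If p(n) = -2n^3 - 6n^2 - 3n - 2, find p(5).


Using direct substitution:
  -2 * (5)^3 = -250
  -6 * (5)^2 = -150
  -3 * (5)^1 = -15
  constant: -2
Sum = -250 - 150 - 15 - 2 = -417


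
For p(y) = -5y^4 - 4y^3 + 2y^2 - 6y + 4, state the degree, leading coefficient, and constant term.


Highest power of y is 4, with coefficient -5. Constant term is 4.
Degree = 4, leading coefficient = -5, constant term = 4


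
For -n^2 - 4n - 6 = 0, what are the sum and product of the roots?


For an^2+bn+c=0: sum = -b/a, product = c/a.
a=-1, b=-4, c=-6
Sum = -(-4)/-1 = -4
Product = (-6)/-1 = 6


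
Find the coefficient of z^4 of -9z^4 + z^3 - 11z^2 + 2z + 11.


Read off the coefficient of z^4: -9


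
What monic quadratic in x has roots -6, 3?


p(x) = (x + 6)(x - 3)
Expand: x^2 + 3x - 18


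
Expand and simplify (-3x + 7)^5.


Expand (-3x + 7)^5 by repeated multiplication:
  (-3x + 7)^2 = 9x^2 - 42x + 49
  (-3x + 7)^3 = -27x^3 + 189x^2 - 441x + 343
  (-3x + 7)^4 = 81x^4 - 756x^3 + 2646x^2 - 4116x + 2401
= -243x^5 + 2835x^4 - 13230x^3 + 30870x^2 - 36015x + 16807


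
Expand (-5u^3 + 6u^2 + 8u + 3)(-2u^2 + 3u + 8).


Distribute each term of the first polynomial:
  (-5u^3)(-2u^2 + 3u + 8) = 10u^5 - 15u^4 - 40u^3
  (6u^2)(-2u^2 + 3u + 8) = -12u^4 + 18u^3 + 48u^2
  (8u)(-2u^2 + 3u + 8) = -16u^3 + 24u^2 + 64u
  (3)(-2u^2 + 3u + 8) = -6u^2 + 9u + 24
Sum: 10u^5 - 27u^4 - 38u^3 + 66u^2 + 73u + 24


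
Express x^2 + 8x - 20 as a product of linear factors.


Roots satisfy r1 + r2 = -b/a = -8 and r1*r2 = c/a = -20.
So r1 = -10, r2 = 2.
x^2 + 8x - 20 = (x - r1)(x - r2) = (x + 10)(x - 2)


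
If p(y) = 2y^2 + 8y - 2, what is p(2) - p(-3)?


p(2) = 22
p(-3) = -8
p(2) - p(-3) = 22 + 8 = 30


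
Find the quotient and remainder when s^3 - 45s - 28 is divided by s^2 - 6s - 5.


(s^3 - 45s - 28) / (s^2 - 6s - 5)
Step 1: s * (s^2 - 6s - 5) = s^3 - 6s^2 - 5s; subtract.
Step 2: 6 * (s^2 - 6s - 5) = 6s^2 - 36s - 30; subtract.
Quotient: s + 6, Remainder: -4s + 2
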